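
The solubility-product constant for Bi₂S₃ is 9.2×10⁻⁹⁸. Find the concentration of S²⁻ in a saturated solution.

4.6×10⁻²⁰ M

Bi₂S₃(s) ⇌ 2 Bi³⁺(aq) + 3 S²⁻(aq)
Call the molar solubility s, so that [Bi³⁺] = 2s and [S²⁻] = 3s.
Ksp = [Bi³⁺]^2[S²⁻]^3 = (2s)^2 · (3s)^3 = 108s^5 = 9.2×10⁻⁹⁸
s = 1.5×10⁻²⁰ mol L⁻¹
[S²⁻] = 3s = 4.6×10⁻²⁰ mol L⁻¹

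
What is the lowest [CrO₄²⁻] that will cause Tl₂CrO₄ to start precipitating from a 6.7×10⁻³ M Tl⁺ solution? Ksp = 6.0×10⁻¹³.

1.3×10⁻⁸ M

Precipitation begins when Q = Ksp.
Tl₂CrO₄(s) ⇌ 2 Tl⁺(aq) + CrO₄²⁻(aq)
Ksp = [Tl⁺]^2[CrO₄²⁻] = [CrO₄²⁻](6.7×10⁻³)^2
[CrO₄²⁻] = 6.0×10⁻¹³ / (6.7×10⁻³)^2 = 1.3×10⁻⁸
[CrO₄²⁻] = 1.3×10⁻⁸ M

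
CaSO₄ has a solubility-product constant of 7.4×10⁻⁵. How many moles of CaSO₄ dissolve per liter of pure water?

CaSO₄(s) ⇌ Ca²⁺(aq) + SO₄²⁻(aq)
For each mole of CaSO₄ that dissolves per liter, [Ca²⁺] = s and [SO₄²⁻] = s; let s denote this solubility.
Ksp = [Ca²⁺][SO₄²⁻] = s · s = s^2
s^2 = 7.4×10⁻⁵
s = (7.4×10⁻⁵)^(1/2) = 8.6×10⁻³ M

8.6×10⁻³ M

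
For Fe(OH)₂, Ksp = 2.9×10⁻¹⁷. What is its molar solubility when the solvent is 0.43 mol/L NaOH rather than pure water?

1.6×10⁻¹⁶ M

Fe(OH)₂(s) ⇌ Fe²⁺(aq) + 2 OH⁻(aq)
With OH⁻ already at 0.43 mol/L and s small, take [OH⁻] ≈ 0.43 mol/L and [Fe²⁺] = s.
Ksp = [Fe²⁺][OH⁻]^2 = s(0.43)^2
s = 2.9×10⁻¹⁷ / (0.43)^2 = 1.6×10⁻¹⁶
s = 1.6×10⁻¹⁶ mol/L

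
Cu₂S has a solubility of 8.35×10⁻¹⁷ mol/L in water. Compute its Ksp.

Cu₂S(s) ⇌ 2 Cu⁺(aq) + S²⁻(aq)
With molar solubility s: [Cu⁺] = 2s, [S²⁻] = s.
Ksp = [Cu⁺]^2[S²⁻] = (2s)^2 · s = 4s^3
Ksp = 4 × (8.35×10⁻¹⁷)^3 = 2.33×10⁻⁴⁸

Ksp = 2.33×10⁻⁴⁸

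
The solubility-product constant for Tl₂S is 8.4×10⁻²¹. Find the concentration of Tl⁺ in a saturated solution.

Tl₂S(s) ⇌ 2 Tl⁺(aq) + S²⁻(aq)
For each mole of Tl₂S that dissolves per liter, [Tl⁺] = 2s and [S²⁻] = s; let s denote this solubility.
Ksp = [Tl⁺]^2[S²⁻] = (2s)^2 · s = 4s^3 = 8.4×10⁻²¹
s = 1.3×10⁻⁷ mol L⁻¹
[Tl⁺] = 2s = 2.6×10⁻⁷ mol L⁻¹

2.6×10⁻⁷ M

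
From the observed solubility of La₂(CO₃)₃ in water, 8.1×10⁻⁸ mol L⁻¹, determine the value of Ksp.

La₂(CO₃)₃(s) ⇌ 2 La³⁺(aq) + 3 CO₃²⁻(aq)
With molar solubility s: [La³⁺] = 2s, [CO₃²⁻] = 3s.
Ksp = [La³⁺]^2[CO₃²⁻]^3 = (2s)^2 · (3s)^3 = 108s^5
Ksp = 108 × (8.1×10⁻⁸)^5 = 3.8×10⁻³⁴

Ksp = 3.8×10⁻³⁴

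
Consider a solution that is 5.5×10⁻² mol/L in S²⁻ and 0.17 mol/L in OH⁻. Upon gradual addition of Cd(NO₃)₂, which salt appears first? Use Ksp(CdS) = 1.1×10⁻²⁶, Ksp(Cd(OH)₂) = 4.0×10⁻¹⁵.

The threshold for precipitation is Q = Ksp.
For CdS: [Cd²⁺] = (Ksp/[S²⁻]) = 2.0×10⁻²⁵ mol/L
For Cd(OH)₂: [Cd²⁺] = (Ksp/[OH⁻]^2) = 1.4×10⁻¹³ mol/L
Since CdS needs less Cd²⁺ to reach saturation, it precipitates first.

CdS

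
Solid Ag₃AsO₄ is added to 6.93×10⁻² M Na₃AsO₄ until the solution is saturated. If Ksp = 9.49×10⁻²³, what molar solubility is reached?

Ag₃AsO₄(s) ⇌ 3 Ag⁺(aq) + AsO₄³⁻(aq)
With AsO₄³⁻ already at 6.93×10⁻² M and s small, take [AsO₄³⁻] ≈ 6.93×10⁻² M and [Ag⁺] = 3s.
Ksp = [Ag⁺]^3[AsO₄³⁻] = (3s)^3(6.93×10⁻²)
(3s)^3 = 9.49×10⁻²³ / (6.93×10⁻²) = 1.37×10⁻²¹
s = 3.70×10⁻⁸ M

3.70×10⁻⁸ M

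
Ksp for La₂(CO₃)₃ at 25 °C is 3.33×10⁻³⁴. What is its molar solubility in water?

La₂(CO₃)₃(s) ⇌ 2 La³⁺(aq) + 3 CO₃²⁻(aq)
Let s be the molar solubility. Then [La³⁺] = 2s and [CO₃²⁻] = 3s.
Ksp = [La³⁺]^2[CO₃²⁻]^3 = (2s)^2 · (3s)^3 = 108s^5
108s^5 = 3.33×10⁻³⁴  ⇒  s^5 = 3.08×10⁻³⁶
s = 7.90×10⁻⁸ mol L⁻¹

7.90×10⁻⁸ M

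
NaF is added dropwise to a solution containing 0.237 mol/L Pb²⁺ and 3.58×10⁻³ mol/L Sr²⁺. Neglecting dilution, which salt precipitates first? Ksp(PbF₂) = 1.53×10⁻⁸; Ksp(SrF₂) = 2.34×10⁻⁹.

PbF₂

A salt starts to precipitate once the ion product Q reaches its Ksp.
For PbF₂: [F⁻] = (Ksp/[Pb²⁺])^(1/2) = 2.54×10⁻⁴ mol/L
For SrF₂: [F⁻] = (Ksp/[Sr²⁺])^(1/2) = 8.08×10⁻⁴ mol/L
PbF₂ requires the lower [F⁻], so it precipitates first.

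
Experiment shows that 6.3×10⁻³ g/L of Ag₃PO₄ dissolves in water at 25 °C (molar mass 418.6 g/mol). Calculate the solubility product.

s = (6.3×10⁻³ g L⁻¹)/(418.6 g mol⁻¹) = 1.505×10⁻⁵ M
Ag₃PO₄(s) ⇌ 3 Ag⁺(aq) + PO₄³⁻(aq)
Let s be the molar solubility. Then [Ag⁺] = 3s and [PO₄³⁻] = s.
Ksp = [Ag⁺]^3[PO₄³⁻] = (3s)^3 · s = 27s^4
Ksp = 27 × (1.505×10⁻⁵)^4 = 1.4×10⁻¹⁸

Ksp = 1.4×10⁻¹⁸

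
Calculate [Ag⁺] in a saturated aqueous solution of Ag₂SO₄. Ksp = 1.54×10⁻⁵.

3.13×10⁻² M

Ag₂SO₄(s) ⇌ 2 Ag⁺(aq) + SO₄²⁻(aq)
Let s be the molar solubility. Then [Ag⁺] = 2s and [SO₄²⁻] = s.
Ksp = [Ag⁺]^2[SO₄²⁻] = (2s)^2 · s = 4s^3 = 1.54×10⁻⁵
s = 1.57×10⁻² M
[Ag⁺] = 2s = 3.13×10⁻² M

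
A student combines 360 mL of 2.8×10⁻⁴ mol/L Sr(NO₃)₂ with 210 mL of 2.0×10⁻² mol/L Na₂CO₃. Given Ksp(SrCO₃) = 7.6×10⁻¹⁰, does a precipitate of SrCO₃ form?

Yes

After mixing, V = 360 mL + 210 mL = 570 mL.
[Sr²⁺] = (2.8×10⁻⁴)(360)/570 = 1.8×10⁻⁴ mol/L
[CO₃²⁻] = (2.0×10⁻²)(210)/570 = 7.4×10⁻³ mol/L
Q = [Sr²⁺][CO₃²⁻] = 1.3×10⁻⁶
Because Q > Ksp (1.3×10⁻⁶ vs 7.6×10⁻¹⁰), a precipitate of SrCO₃ forms.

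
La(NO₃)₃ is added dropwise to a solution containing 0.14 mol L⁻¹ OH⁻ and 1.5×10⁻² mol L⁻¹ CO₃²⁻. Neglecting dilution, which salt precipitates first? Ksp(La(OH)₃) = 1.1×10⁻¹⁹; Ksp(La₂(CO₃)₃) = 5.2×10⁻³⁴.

Each salt precipitates once Q = Ksp for that salt.
For La(OH)₃: [La³⁺] = (Ksp/[OH⁻]^3) = 4.0×10⁻¹⁷ mol L⁻¹
For La₂(CO₃)₃: [La³⁺] = (Ksp/[CO₃²⁻]^3)^(1/2) = 1.2×10⁻¹⁴ mol L⁻¹
The smaller threshold [La³⁺] is reached first, so La(OH)₃ precipitates first.

La(OH)₃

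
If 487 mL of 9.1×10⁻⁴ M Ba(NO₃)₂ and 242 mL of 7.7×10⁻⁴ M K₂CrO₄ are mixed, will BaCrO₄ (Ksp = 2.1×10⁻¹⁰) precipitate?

Yes

Total volume after mixing = 487 + 242 = 729 mL.
[Ba²⁺] = (9.1×10⁻⁴)(487)/729 = 6.1×10⁻⁴ M
[CrO₄²⁻] = (7.7×10⁻⁴)(242)/729 = 2.6×10⁻⁴ M
Q = [Ba²⁺][CrO₄²⁻] = 1.6×10⁻⁷
Q = 1.6×10⁻⁷ > Ksp = 2.1×10⁻¹⁰, so the solution is supersaturated and BaCrO₄ precipitates.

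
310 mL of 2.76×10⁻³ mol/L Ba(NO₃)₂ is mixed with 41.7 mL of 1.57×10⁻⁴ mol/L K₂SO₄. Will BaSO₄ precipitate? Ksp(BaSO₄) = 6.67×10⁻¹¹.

Yes

The combined volume is 351.7 mL.
[Ba²⁺] = (2.76×10⁻³)(310)/351.7 = 2.43×10⁻³ mol/L
[SO₄²⁻] = (1.57×10⁻⁴)(41.7)/351.7 = 1.86×10⁻⁵ mol/L
Q = [Ba²⁺][SO₄²⁻] = 4.53×10⁻⁸
Q = 4.53×10⁻⁸ > Ksp = 6.67×10⁻¹¹, so the solution is supersaturated and BaSO₄ precipitates.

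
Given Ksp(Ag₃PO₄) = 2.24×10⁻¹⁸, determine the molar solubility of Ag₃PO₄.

1.70×10⁻⁵ M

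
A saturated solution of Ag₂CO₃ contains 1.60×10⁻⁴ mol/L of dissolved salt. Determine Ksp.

Ag₂CO₃(s) ⇌ 2 Ag⁺(aq) + CO₃²⁻(aq)
If s mol/L of Ag₂CO₃ dissolves, [Ag⁺] = 2s and [CO₃²⁻] = s.
Ksp = [Ag⁺]^2[CO₃²⁻] = (2s)^2 · s = 4s^3
Ksp = 4 × (1.60×10⁻⁴)^3 = 1.64×10⁻¹¹

Ksp = 1.64×10⁻¹¹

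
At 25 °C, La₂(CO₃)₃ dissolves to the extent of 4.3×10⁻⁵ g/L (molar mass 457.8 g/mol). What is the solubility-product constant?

Ksp = 7.9×10⁻³⁴

s = (4.3×10⁻⁵ g L⁻¹)/(457.8 g mol⁻¹) = 9.393×10⁻⁸ M
La₂(CO₃)₃(s) ⇌ 2 La³⁺(aq) + 3 CO₃²⁻(aq)
For each mole of La₂(CO₃)₃ that dissolves per liter, [La³⁺] = 2s and [CO₃²⁻] = 3s; let s denote this solubility.
Ksp = [La³⁺]^2[CO₃²⁻]^3 = (2s)^2 · (3s)^3 = 108s^5
Ksp = 108 × (9.393×10⁻⁸)^5 = 7.9×10⁻³⁴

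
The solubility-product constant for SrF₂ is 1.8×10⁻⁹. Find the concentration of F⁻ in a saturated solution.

SrF₂(s) ⇌ Sr²⁺(aq) + 2 F⁻(aq)
Let s be the molar solubility. Then [Sr²⁺] = s and [F⁻] = 2s.
Ksp = [Sr²⁺][F⁻]^2 = s · (2s)^2 = 4s^3 = 1.8×10⁻⁹
s = 7.7×10⁻⁴ mol L⁻¹
[F⁻] = 2s = 1.5×10⁻³ mol L⁻¹

1.5×10⁻³ M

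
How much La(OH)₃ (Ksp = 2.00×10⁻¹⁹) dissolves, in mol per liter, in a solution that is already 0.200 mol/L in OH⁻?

2.50×10⁻¹⁷ M

La(OH)₃(s) ⇌ La³⁺(aq) + 3 OH⁻(aq)
With OH⁻ already at 0.200 mol/L and s small, take [OH⁻] ≈ 0.200 mol/L and [La³⁺] = s.
Ksp = [La³⁺][OH⁻]^3 = s(0.200)^3
s = 2.00×10⁻¹⁹ / (0.200)^3 = 2.50×10⁻¹⁷
s = 2.50×10⁻¹⁷ mol/L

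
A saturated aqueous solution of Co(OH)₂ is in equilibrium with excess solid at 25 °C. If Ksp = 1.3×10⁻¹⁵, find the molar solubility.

6.9×10⁻⁶ M

Co(OH)₂(s) ⇌ Co²⁺(aq) + 2 OH⁻(aq)
Call the molar solubility s, so that [Co²⁺] = s and [OH⁻] = 2s.
Ksp = [Co²⁺][OH⁻]^2 = s · (2s)^2 = 4s^3
4s^3 = 1.3×10⁻¹⁵  ⇒  s^3 = 3.3×10⁻¹⁶
s = (3.3×10⁻¹⁶)^(1/3) = 6.9×10⁻⁶ M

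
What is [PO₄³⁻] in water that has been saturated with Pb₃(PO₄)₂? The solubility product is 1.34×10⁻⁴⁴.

Pb₃(PO₄)₂(s) ⇌ 3 Pb²⁺(aq) + 2 PO₄³⁻(aq)
Let s be the molar solubility. Then [Pb²⁺] = 3s and [PO₄³⁻] = 2s.
Ksp = [Pb²⁺]^3[PO₄³⁻]^2 = (3s)^3 · (2s)^2 = 108s^5 = 1.34×10⁻⁴⁴
s = 6.59×10⁻¹⁰ mol L⁻¹
[PO₄³⁻] = 2s = 1.32×10⁻⁹ mol L⁻¹

1.32×10⁻⁹ M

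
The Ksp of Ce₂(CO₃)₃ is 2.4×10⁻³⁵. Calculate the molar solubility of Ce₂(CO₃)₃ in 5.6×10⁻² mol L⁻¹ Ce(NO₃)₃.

6.6×10⁻¹² M

Ce₂(CO₃)₃(s) ⇌ 2 Ce³⁺(aq) + 3 CO₃²⁻(aq)
With Ce³⁺ already at 5.6×10⁻² mol L⁻¹ and s small, take [Ce³⁺] ≈ 5.6×10⁻² mol L⁻¹ and [CO₃²⁻] = 3s.
Ksp = [Ce³⁺]^2[CO₃²⁻]^3 = (5.6×10⁻²)^2(3s)^3
(3s)^3 = 2.4×10⁻³⁵ / (5.6×10⁻²)^2 = 7.7×10⁻³³
s = 6.6×10⁻¹² mol L⁻¹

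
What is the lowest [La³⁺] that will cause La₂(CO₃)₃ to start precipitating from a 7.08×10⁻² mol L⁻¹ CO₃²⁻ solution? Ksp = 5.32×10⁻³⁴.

1.22×10⁻¹⁵ M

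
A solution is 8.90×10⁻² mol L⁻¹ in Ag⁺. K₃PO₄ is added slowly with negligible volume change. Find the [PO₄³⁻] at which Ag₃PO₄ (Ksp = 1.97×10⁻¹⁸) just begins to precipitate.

2.79×10⁻¹⁵ M

The threshold for precipitation is Q = Ksp.
Ag₃PO₄(s) ⇌ 3 Ag⁺(aq) + PO₄³⁻(aq)
Ksp = [Ag⁺]^3[PO₄³⁻] = [PO₄³⁻](8.90×10⁻²)^3
[PO₄³⁻] = 1.97×10⁻¹⁸ / (8.90×10⁻²)^3 = 2.79×10⁻¹⁵
[PO₄³⁻] = 2.79×10⁻¹⁵ mol L⁻¹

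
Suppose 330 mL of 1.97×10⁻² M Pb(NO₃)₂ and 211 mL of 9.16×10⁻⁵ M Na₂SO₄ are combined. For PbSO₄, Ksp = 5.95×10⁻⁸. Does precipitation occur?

Yes

Total volume after mixing = 330 + 211 = 541 mL.
[Pb²⁺] = (1.97×10⁻²)(330)/541 = 1.20×10⁻² M
[SO₄²⁻] = (9.16×10⁻⁵)(211)/541 = 3.57×10⁻⁵ M
Q = [Pb²⁺][SO₄²⁻] = 4.29×10⁻⁷
Because Q > Ksp (4.29×10⁻⁷ vs 5.95×10⁻⁸), a precipitate of PbSO₄ forms.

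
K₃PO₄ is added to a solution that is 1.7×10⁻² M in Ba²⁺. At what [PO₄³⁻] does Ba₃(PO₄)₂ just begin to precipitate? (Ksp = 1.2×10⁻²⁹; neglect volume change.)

1.6×10⁻¹² M

The threshold for precipitation is Q = Ksp.
Ba₃(PO₄)₂(s) ⇌ 3 Ba²⁺(aq) + 2 PO₄³⁻(aq)
Ksp = [Ba²⁺]^3[PO₄³⁻]^2 = [PO₄³⁻]^2(1.7×10⁻²)^3
[PO₄³⁻]^2 = 1.2×10⁻²⁹ / (1.7×10⁻²)^3 = 2.4×10⁻²⁴
[PO₄³⁻] = 1.6×10⁻¹² M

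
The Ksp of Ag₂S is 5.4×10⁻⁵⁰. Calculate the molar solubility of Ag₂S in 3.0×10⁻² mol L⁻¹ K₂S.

6.7×10⁻²⁵ M

Ag₂S(s) ⇌ 2 Ag⁺(aq) + S²⁻(aq)
With S²⁻ already at 3.0×10⁻² mol L⁻¹ and s small, take [S²⁻] ≈ 3.0×10⁻² mol L⁻¹ and [Ag⁺] = 2s.
Ksp = [Ag⁺]^2[S²⁻] = (2s)^2(3.0×10⁻²)
(2s)^2 = 5.4×10⁻⁵⁰ / (3.0×10⁻²) = 1.8×10⁻⁴⁸
s = 6.7×10⁻²⁵ mol L⁻¹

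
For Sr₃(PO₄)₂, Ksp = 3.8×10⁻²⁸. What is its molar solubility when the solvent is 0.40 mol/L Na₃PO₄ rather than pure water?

4.4×10⁻¹⁰ M

Sr₃(PO₄)₂(s) ⇌ 3 Sr²⁺(aq) + 2 PO₄³⁻(aq)
Let s be the solubility of Sr₃(PO₄)₂ here. The common ion gives [PO₄³⁻] ≈ 0.40 mol/L, and [Sr²⁺] = 3s.
Ksp = [Sr²⁺]^3[PO₄³⁻]^2 = (3s)^3(0.40)^2
(3s)^3 = 3.8×10⁻²⁸ / (0.40)^2 = 2.4×10⁻²⁷
s = 4.4×10⁻¹⁰ mol/L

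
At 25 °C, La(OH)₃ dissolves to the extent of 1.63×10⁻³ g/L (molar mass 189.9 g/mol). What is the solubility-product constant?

Molar solubility s = (1.63×10⁻³ g/L) / (189.9 g/mol) = 8.5835×10⁻⁶ mol/L
La(OH)₃(s) ⇌ La³⁺(aq) + 3 OH⁻(aq)
If s mol/L of La(OH)₃ dissolves, [La³⁺] = s and [OH⁻] = 3s.
Ksp = [La³⁺][OH⁻]^3 = s · (3s)^3 = 27s^4
Ksp = 27 × (8.5835×10⁻⁶)^4 = 1.47×10⁻¹⁹

Ksp = 1.47×10⁻¹⁹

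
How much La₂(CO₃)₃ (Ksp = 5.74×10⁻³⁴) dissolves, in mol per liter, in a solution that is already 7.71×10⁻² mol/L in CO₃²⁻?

La₂(CO₃)₃(s) ⇌ 2 La³⁺(aq) + 3 CO₃²⁻(aq)
The solution already contains CO₃²⁻ at 7.71×10⁻² mol/L. Let s be the molar solubility of La₂(CO₃)₃.
[CO₃²⁻] ≈ 7.71×10⁻² mol/L (common ion dominates); [La³⁺] = 2s.
Ksp = [La³⁺]^2[CO₃²⁻]^3 = (2s)^2(7.71×10⁻²)^3
(2s)^2 = 5.74×10⁻³⁴ / (7.71×10⁻²)^3 = 1.25×10⁻³⁰
s = 5.60×10⁻¹⁶ mol/L

5.60×10⁻¹⁶ M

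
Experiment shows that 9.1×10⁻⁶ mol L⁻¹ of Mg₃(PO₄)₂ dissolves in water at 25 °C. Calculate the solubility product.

Mg₃(PO₄)₂(s) ⇌ 3 Mg²⁺(aq) + 2 PO₄³⁻(aq)
Let s be the molar solubility. Then [Mg²⁺] = 3s and [PO₄³⁻] = 2s.
Ksp = [Mg²⁺]^3[PO₄³⁻]^2 = (3s)^3 · (2s)^2 = 108s^5
Ksp = 108 × (9.1×10⁻⁶)^5 = 6.7×10⁻²⁴

Ksp = 6.7×10⁻²⁴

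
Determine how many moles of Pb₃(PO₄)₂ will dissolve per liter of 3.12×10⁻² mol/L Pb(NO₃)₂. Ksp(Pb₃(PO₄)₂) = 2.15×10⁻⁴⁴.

Pb₃(PO₄)₂(s) ⇌ 3 Pb²⁺(aq) + 2 PO₄³⁻(aq)
The solution already contains Pb²⁺ at 3.12×10⁻² mol/L. Let s be the molar solubility of Pb₃(PO₄)₂.
[Pb²⁺] ≈ 3.12×10⁻² mol/L (common ion dominates); [PO₄³⁻] = 2s.
Ksp = [Pb²⁺]^3[PO₄³⁻]^2 = (3.12×10⁻²)^3(2s)^2
(2s)^2 = 2.15×10⁻⁴⁴ / (3.12×10⁻²)^3 = 7.08×10⁻⁴⁰
s = 1.33×10⁻²⁰ mol/L

1.33×10⁻²⁰ M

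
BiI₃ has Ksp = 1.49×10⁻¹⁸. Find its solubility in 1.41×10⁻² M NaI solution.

5.32×10⁻¹³ M

BiI₃(s) ⇌ Bi³⁺(aq) + 3 I⁻(aq)
The solution already contains I⁻ at 1.41×10⁻² M. Let s be the molar solubility of BiI₃.
[I⁻] ≈ 1.41×10⁻² M (common ion dominates); [Bi³⁺] = s.
Ksp = [Bi³⁺][I⁻]^3 = s(1.41×10⁻²)^3
s = 1.49×10⁻¹⁸ / (1.41×10⁻²)^3 = 5.32×10⁻¹³
s = 5.32×10⁻¹³ M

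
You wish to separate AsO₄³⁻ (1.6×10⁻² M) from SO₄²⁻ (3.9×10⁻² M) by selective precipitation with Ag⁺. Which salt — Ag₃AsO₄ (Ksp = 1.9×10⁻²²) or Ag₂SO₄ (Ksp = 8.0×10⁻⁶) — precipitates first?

Ag₃AsO₄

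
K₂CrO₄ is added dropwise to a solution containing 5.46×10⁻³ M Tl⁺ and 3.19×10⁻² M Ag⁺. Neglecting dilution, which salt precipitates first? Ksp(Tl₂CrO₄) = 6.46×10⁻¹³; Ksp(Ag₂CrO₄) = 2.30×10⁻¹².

Ag₂CrO₄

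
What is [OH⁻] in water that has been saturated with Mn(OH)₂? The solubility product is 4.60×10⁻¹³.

9.73×10⁻⁵ M

Mn(OH)₂(s) ⇌ Mn²⁺(aq) + 2 OH⁻(aq)
With molar solubility s: [Mn²⁺] = s, [OH⁻] = 2s.
Ksp = [Mn²⁺][OH⁻]^2 = s · (2s)^2 = 4s^3 = 4.60×10⁻¹³
s = 4.86×10⁻⁵ mol L⁻¹
[OH⁻] = 2s = 9.73×10⁻⁵ mol L⁻¹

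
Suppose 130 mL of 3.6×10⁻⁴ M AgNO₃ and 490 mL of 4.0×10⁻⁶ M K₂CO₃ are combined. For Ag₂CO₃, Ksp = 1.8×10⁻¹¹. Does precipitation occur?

No

The combined volume is 620 mL.
[Ag⁺] = (3.6×10⁻⁴)(130)/620 = 7.5×10⁻⁵ M
[CO₃²⁻] = (4.0×10⁻⁶)(490)/620 = 3.2×10⁻⁶ M
Q = [Ag⁺]^2[CO₃²⁻] = 1.8×10⁻¹⁴
Since Q (1.8×10⁻¹⁴) is less than Ksp (1.8×10⁻¹¹), no Ag₂CO₃ precipitates.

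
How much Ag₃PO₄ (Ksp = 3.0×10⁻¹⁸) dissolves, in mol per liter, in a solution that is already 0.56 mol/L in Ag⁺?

1.7×10⁻¹⁷ M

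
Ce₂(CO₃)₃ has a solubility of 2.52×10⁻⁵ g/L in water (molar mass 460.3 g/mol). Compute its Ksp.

Ksp = 5.31×10⁻³⁵

Molar solubility s = (2.52×10⁻⁵ g/L) / (460.3 g/mol) = 5.4747×10⁻⁸ mol/L
Ce₂(CO₃)₃(s) ⇌ 2 Ce³⁺(aq) + 3 CO₃²⁻(aq)
Call the molar solubility s, so that [Ce³⁺] = 2s and [CO₃²⁻] = 3s.
Ksp = [Ce³⁺]^2[CO₃²⁻]^3 = (2s)^2 · (3s)^3 = 108s^5
Ksp = 108 × (5.4747×10⁻⁸)^5 = 5.31×10⁻³⁵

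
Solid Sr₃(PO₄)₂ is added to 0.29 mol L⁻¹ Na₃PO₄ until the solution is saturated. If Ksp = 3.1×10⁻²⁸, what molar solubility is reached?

5.1×10⁻¹⁰ M

Sr₃(PO₄)₂(s) ⇌ 3 Sr²⁺(aq) + 2 PO₄³⁻(aq)
Let s be the solubility of Sr₃(PO₄)₂ here. The common ion gives [PO₄³⁻] ≈ 0.29 mol L⁻¹, and [Sr²⁺] = 3s.
Ksp = [Sr²⁺]^3[PO₄³⁻]^2 = (3s)^3(0.29)^2
(3s)^3 = 3.1×10⁻²⁸ / (0.29)^2 = 3.7×10⁻²⁷
s = 5.1×10⁻¹⁰ mol L⁻¹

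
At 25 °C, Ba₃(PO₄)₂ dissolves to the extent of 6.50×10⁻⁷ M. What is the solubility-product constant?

Ksp = 1.25×10⁻²⁹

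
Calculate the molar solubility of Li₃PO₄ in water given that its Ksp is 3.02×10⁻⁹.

3.25×10⁻³ M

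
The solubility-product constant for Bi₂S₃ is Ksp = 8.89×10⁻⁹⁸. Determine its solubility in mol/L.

1.52×10⁻²⁰ M

Bi₂S₃(s) ⇌ 2 Bi³⁺(aq) + 3 S²⁻(aq)
For each mole of Bi₂S₃ that dissolves per liter, [Bi³⁺] = 2s and [S²⁻] = 3s; let s denote this solubility.
Ksp = [Bi³⁺]^2[S²⁻]^3 = (2s)^2 · (3s)^3 = 108s^5
108s^5 = 8.89×10⁻⁹⁸  ⇒  s^5 = 8.23×10⁻¹⁰⁰
Taking the 5th root, s = 1.52×10⁻²⁰ mol/L.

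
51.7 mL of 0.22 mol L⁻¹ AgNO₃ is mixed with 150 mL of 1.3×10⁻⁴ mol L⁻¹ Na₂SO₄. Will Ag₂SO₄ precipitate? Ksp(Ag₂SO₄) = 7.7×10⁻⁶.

The combined volume is 201.7 mL.
[Ag⁺] = (0.22)(51.7)/201.7 = 5.6×10⁻² mol L⁻¹
[SO₄²⁻] = (1.3×10⁻⁴)(150)/201.7 = 9.7×10⁻⁵ mol L⁻¹
Q = [Ag⁺]^2[SO₄²⁻] = 3.1×10⁻⁷
Q < Ksp (3.1×10⁻⁷ vs 7.7×10⁻⁶); the solution remains unsaturated and no precipitate forms.

No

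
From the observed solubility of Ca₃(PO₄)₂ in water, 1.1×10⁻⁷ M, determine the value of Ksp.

Ca₃(PO₄)₂(s) ⇌ 3 Ca²⁺(aq) + 2 PO₄³⁻(aq)
For each mole of Ca₃(PO₄)₂ that dissolves per liter, [Ca²⁺] = 3s and [PO₄³⁻] = 2s; let s denote this solubility.
Ksp = [Ca²⁺]^3[PO₄³⁻]^2 = (3s)^3 · (2s)^2 = 108s^5
Ksp = 108 × (1.1×10⁻⁷)^5 = 1.7×10⁻³³

Ksp = 1.7×10⁻³³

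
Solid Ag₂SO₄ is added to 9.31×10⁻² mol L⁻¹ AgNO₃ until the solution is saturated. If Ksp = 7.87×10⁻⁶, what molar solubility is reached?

9.08×10⁻⁴ M

Ag₂SO₄(s) ⇌ 2 Ag⁺(aq) + SO₄²⁻(aq)
Let s be the solubility of Ag₂SO₄ here. The common ion gives [Ag⁺] ≈ 9.31×10⁻² mol L⁻¹, and [SO₄²⁻] = s.
Ksp = [Ag⁺]^2[SO₄²⁻] = (9.31×10⁻²)^2s
s = 7.87×10⁻⁶ / (9.31×10⁻²)^2 = 9.08×10⁻⁴
s = 9.08×10⁻⁴ mol L⁻¹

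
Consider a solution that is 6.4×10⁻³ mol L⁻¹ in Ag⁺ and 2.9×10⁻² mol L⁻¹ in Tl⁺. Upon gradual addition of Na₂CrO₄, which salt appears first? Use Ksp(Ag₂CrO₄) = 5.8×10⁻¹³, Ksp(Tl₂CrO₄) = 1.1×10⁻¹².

A salt starts to precipitate once the ion product Q reaches its Ksp.
For Ag₂CrO₄: [CrO₄²⁻] = (Ksp/[Ag⁺]^2) = 1.4×10⁻⁸ mol L⁻¹
For Tl₂CrO₄: [CrO₄²⁻] = (Ksp/[Tl⁺]^2) = 1.3×10⁻⁹ mol L⁻¹
The smaller threshold [CrO₄²⁻] is reached first, so Tl₂CrO₄ precipitates first.

Tl₂CrO₄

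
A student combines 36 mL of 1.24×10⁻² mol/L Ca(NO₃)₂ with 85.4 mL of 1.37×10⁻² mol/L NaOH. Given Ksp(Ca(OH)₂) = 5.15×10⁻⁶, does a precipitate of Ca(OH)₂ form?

No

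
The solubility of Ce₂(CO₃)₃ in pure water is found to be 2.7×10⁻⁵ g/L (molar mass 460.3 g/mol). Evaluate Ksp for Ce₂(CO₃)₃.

Ksp = 7.5×10⁻³⁵

Convert to molarity: s = 2.7×10⁻⁵ / 460.3 = 5.866×10⁻⁸ mol/L
Ce₂(CO₃)₃(s) ⇌ 2 Ce³⁺(aq) + 3 CO₃²⁻(aq)
If s mol/L of Ce₂(CO₃)₃ dissolves, [Ce³⁺] = 2s and [CO₃²⁻] = 3s.
Ksp = [Ce³⁺]^2[CO₃²⁻]^3 = (2s)^2 · (3s)^3 = 108s^5
Ksp = 108 × (5.866×10⁻⁸)^5 = 7.5×10⁻³⁵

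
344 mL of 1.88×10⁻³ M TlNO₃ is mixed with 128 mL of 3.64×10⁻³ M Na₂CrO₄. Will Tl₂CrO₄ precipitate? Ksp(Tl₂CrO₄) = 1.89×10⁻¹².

The combined volume is 472 mL.
[Tl⁺] = (1.88×10⁻³)(344)/472 = 1.37×10⁻³ M
[CrO₄²⁻] = (3.64×10⁻³)(128)/472 = 9.87×10⁻⁴ M
Q = [Tl⁺]^2[CrO₄²⁻] = 1.85×10⁻⁹
Q = 1.85×10⁻⁹ > Ksp = 1.89×10⁻¹², so the solution is supersaturated and Tl₂CrO₄ precipitates.

Yes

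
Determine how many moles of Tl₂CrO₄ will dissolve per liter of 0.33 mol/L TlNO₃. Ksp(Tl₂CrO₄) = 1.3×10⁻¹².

1.2×10⁻¹¹ M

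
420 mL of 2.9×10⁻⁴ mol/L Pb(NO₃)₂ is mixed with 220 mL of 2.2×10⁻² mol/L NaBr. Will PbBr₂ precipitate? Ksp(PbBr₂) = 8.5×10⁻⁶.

The combined volume is 640 mL.
[Pb²⁺] = (2.9×10⁻⁴)(420)/640 = 1.9×10⁻⁴ mol/L
[Br⁻] = (2.2×10⁻²)(220)/640 = 7.6×10⁻³ mol/L
Q = [Pb²⁺][Br⁻]^2 = 1.1×10⁻⁸
Q = 1.1×10⁻⁸ < Ksp = 8.5×10⁻⁶, so the solution is unsaturated and no precipitate forms.

No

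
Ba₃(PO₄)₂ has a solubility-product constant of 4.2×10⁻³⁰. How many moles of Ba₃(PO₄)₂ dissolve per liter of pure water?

Ba₃(PO₄)₂(s) ⇌ 3 Ba²⁺(aq) + 2 PO₄³⁻(aq)
For each mole of Ba₃(PO₄)₂ that dissolves per liter, [Ba²⁺] = 3s and [PO₄³⁻] = 2s; let s denote this solubility.
Ksp = [Ba²⁺]^3[PO₄³⁻]^2 = (3s)^3 · (2s)^2 = 108s^5
108s^5 = 4.2×10⁻³⁰  ⇒  s^5 = 3.9×10⁻³²
s = (3.9×10⁻³²)^(1/5) = 5.2×10⁻⁷ mol L⁻¹

5.2×10⁻⁷ M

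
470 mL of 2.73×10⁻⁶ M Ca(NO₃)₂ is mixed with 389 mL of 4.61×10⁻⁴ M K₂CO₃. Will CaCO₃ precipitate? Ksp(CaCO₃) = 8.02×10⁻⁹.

No

The combined volume is 859 mL.
[Ca²⁺] = (2.73×10⁻⁶)(470)/859 = 1.49×10⁻⁶ M
[CO₃²⁻] = (4.61×10⁻⁴)(389)/859 = 2.09×10⁻⁴ M
Q = [Ca²⁺][CO₃²⁻] = 3.12×10⁻¹⁰
Q < Ksp (3.12×10⁻¹⁰ vs 8.02×10⁻⁹); the solution remains unsaturated and no precipitate forms.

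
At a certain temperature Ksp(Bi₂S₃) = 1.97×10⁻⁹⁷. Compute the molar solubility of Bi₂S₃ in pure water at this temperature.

Bi₂S₃(s) ⇌ 2 Bi³⁺(aq) + 3 S²⁻(aq)
Let s be the molar solubility. Then [Bi³⁺] = 2s and [S²⁻] = 3s.
Ksp = [Bi³⁺]^2[S²⁻]^3 = (2s)^2 · (3s)^3 = 108s^5
108s^5 = 1.97×10⁻⁹⁷  ⇒  s^5 = 1.82×10⁻⁹⁹
Taking the 5th root, s = 1.79×10⁻²⁰ M.

1.79×10⁻²⁰ M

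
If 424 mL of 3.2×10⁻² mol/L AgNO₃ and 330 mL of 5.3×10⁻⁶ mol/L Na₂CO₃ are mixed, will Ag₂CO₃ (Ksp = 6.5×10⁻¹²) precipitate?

The combined volume is 754 mL.
[Ag⁺] = (3.2×10⁻²)(424)/754 = 1.8×10⁻² mol/L
[CO₃²⁻] = (5.3×10⁻⁶)(330)/754 = 2.3×10⁻⁶ mol/L
Q = [Ag⁺]^2[CO₃²⁻] = 7.5×10⁻¹⁰
Since Q (7.5×10⁻¹⁰) exceeds Ksp (6.5×10⁻¹²), Ag₂CO₃ will precipitate.

Yes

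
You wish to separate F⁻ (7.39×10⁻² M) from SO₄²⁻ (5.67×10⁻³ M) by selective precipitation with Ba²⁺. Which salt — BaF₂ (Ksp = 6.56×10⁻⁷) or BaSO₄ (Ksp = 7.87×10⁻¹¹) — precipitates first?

BaSO₄

Each salt precipitates once Q = Ksp for that salt.
For BaF₂: [Ba²⁺] = (Ksp/[F⁻]^2) = 1.20×10⁻⁴ M
For BaSO₄: [Ba²⁺] = (Ksp/[SO₄²⁻]) = 1.39×10⁻⁸ M
The smaller threshold [Ba²⁺] is reached first, so BaSO₄ precipitates first.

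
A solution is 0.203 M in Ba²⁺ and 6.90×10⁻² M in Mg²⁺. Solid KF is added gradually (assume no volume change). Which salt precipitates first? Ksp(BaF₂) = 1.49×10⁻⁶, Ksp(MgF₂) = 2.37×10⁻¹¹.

A salt starts to precipitate once the ion product Q reaches its Ksp.
For BaF₂: [F⁻] = (Ksp/[Ba²⁺])^(1/2) = 2.71×10⁻³ M
For MgF₂: [F⁻] = (Ksp/[Mg²⁺])^(1/2) = 1.85×10⁻⁵ M
Since MgF₂ needs less F⁻ to reach saturation, it precipitates first.

MgF₂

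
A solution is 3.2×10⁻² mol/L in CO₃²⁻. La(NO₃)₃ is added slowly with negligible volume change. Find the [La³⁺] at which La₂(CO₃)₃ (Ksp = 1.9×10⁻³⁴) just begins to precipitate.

A salt starts to precipitate once the ion product Q reaches its Ksp.
La₂(CO₃)₃(s) ⇌ 2 La³⁺(aq) + 3 CO₃²⁻(aq)
Ksp = [La³⁺]^2[CO₃²⁻]^3 = [La³⁺]^2(3.2×10⁻²)^3
[La³⁺]^2 = 1.9×10⁻³⁴ / (3.2×10⁻²)^3 = 5.8×10⁻³⁰
[La³⁺] = 2.4×10⁻¹⁵ mol/L

2.4×10⁻¹⁵ M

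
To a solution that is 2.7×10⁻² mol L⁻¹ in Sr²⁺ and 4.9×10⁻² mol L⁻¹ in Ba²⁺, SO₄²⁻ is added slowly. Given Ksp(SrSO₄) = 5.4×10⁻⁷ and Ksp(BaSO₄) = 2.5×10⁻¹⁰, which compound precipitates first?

BaSO₄

A salt starts to precipitate once the ion product Q reaches its Ksp.
For SrSO₄: [SO₄²⁻] = (Ksp/[Sr²⁺]) = 2.0×10⁻⁵ mol L⁻¹
For BaSO₄: [SO₄²⁻] = (Ksp/[Ba²⁺]) = 5.1×10⁻⁹ mol L⁻¹
Since BaSO₄ needs less SO₄²⁻ to reach saturation, it precipitates first.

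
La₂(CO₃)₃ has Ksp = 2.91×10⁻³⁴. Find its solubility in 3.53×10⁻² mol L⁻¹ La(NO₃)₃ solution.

2.05×10⁻¹¹ M

La₂(CO₃)₃(s) ⇌ 2 La³⁺(aq) + 3 CO₃²⁻(aq)
Let s be the solubility of La₂(CO₃)₃ here. The common ion gives [La³⁺] ≈ 3.53×10⁻² mol L⁻¹, and [CO₃²⁻] = 3s.
Ksp = [La³⁺]^2[CO₃²⁻]^3 = (3.53×10⁻²)^2(3s)^3
(3s)^3 = 2.91×10⁻³⁴ / (3.53×10⁻²)^2 = 2.34×10⁻³¹
s = 2.05×10⁻¹¹ mol L⁻¹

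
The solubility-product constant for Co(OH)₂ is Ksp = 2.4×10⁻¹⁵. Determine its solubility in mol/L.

8.4×10⁻⁶ M

Co(OH)₂(s) ⇌ Co²⁺(aq) + 2 OH⁻(aq)
Let s be the molar solubility. Then [Co²⁺] = s and [OH⁻] = 2s.
Ksp = [Co²⁺][OH⁻]^2 = s · (2s)^2 = 4s^3
4s^3 = 2.4×10⁻¹⁵  ⇒  s^3 = 6.0×10⁻¹⁶
s = (6.0×10⁻¹⁶)^(1/3) = 8.4×10⁻⁶ mol/L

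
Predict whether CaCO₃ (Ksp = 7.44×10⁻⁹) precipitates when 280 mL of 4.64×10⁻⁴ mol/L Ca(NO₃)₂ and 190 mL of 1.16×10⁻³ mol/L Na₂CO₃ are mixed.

Yes

After mixing, V = 280 mL + 190 mL = 470 mL.
[Ca²⁺] = (4.64×10⁻⁴)(280)/470 = 2.76×10⁻⁴ mol/L
[CO₃²⁻] = (1.16×10⁻³)(190)/470 = 4.69×10⁻⁴ mol/L
Q = [Ca²⁺][CO₃²⁻] = 1.30×10⁻⁷
Q = 1.30×10⁻⁷ > Ksp = 7.44×10⁻⁹, so the solution is supersaturated and CaCO₃ precipitates.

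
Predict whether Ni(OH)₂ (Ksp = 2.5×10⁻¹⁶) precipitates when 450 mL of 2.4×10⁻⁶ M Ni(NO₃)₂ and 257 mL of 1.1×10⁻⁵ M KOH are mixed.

No

Total volume after mixing = 450 + 257 = 707 mL.
[Ni²⁺] = (2.4×10⁻⁶)(450)/707 = 1.5×10⁻⁶ M
[OH⁻] = (1.1×10⁻⁵)(257)/707 = 4.0×10⁻⁶ M
Q = [Ni²⁺][OH⁻]^2 = 2.4×10⁻¹⁷
Q = 2.4×10⁻¹⁷ < Ksp = 2.5×10⁻¹⁶, so the solution is unsaturated and no precipitate forms.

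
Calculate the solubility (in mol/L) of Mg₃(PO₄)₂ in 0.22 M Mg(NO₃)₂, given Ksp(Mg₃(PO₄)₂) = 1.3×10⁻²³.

1.7×10⁻¹¹ M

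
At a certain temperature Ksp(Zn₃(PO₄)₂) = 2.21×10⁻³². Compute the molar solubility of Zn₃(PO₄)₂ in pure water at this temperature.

1.83×10⁻⁷ M

Zn₃(PO₄)₂(s) ⇌ 3 Zn²⁺(aq) + 2 PO₄³⁻(aq)
For each mole of Zn₃(PO₄)₂ that dissolves per liter, [Zn²⁺] = 3s and [PO₄³⁻] = 2s; let s denote this solubility.
Ksp = [Zn²⁺]^3[PO₄³⁻]^2 = (3s)^3 · (2s)^2 = 108s^5
108s^5 = 2.21×10⁻³²  ⇒  s^5 = 2.05×10⁻³⁴
s = (2.05×10⁻³⁴)^(1/5) = 1.83×10⁻⁷ mol L⁻¹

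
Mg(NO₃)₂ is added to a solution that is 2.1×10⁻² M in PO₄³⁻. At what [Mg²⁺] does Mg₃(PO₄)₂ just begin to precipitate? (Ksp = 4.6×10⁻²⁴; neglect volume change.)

2.2×10⁻⁷ M

Each salt precipitates once Q = Ksp for that salt.
Mg₃(PO₄)₂(s) ⇌ 3 Mg²⁺(aq) + 2 PO₄³⁻(aq)
Ksp = [Mg²⁺]^3[PO₄³⁻]^2 = [Mg²⁺]^3(2.1×10⁻²)^2
[Mg²⁺]^3 = 4.6×10⁻²⁴ / (2.1×10⁻²)^2 = 1.0×10⁻²⁰
[Mg²⁺] = 2.2×10⁻⁷ M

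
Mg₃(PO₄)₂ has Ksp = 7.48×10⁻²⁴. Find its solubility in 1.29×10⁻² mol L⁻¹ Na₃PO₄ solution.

1.19×10⁻⁷ M

Mg₃(PO₄)₂(s) ⇌ 3 Mg²⁺(aq) + 2 PO₄³⁻(aq)
PO₄³⁻ is already present at 1.29×10⁻² mol L⁻¹. If s mol/L of Mg₃(PO₄)₂ dissolves, [Mg²⁺] = 3s while [PO₄³⁻] ≈ 1.29×10⁻² mol L⁻¹.
Ksp = [Mg²⁺]^3[PO₄³⁻]^2 = (3s)^3(1.29×10⁻²)^2
(3s)^3 = 7.48×10⁻²⁴ / (1.29×10⁻²)^2 = 4.49×10⁻²⁰
s = 1.19×10⁻⁷ mol L⁻¹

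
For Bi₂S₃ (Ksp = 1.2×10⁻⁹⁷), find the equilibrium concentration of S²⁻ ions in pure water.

4.9×10⁻²⁰ M

Bi₂S₃(s) ⇌ 2 Bi³⁺(aq) + 3 S²⁻(aq)
For each mole of Bi₂S₃ that dissolves per liter, [Bi³⁺] = 2s and [S²⁻] = 3s; let s denote this solubility.
Ksp = [Bi³⁺]^2[S²⁻]^3 = (2s)^2 · (3s)^3 = 108s^5 = 1.2×10⁻⁹⁷
s = 1.6×10⁻²⁰ M
[S²⁻] = 3s = 4.9×10⁻²⁰ M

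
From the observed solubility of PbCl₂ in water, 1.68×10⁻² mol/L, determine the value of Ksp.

Ksp = 1.90×10⁻⁵

PbCl₂(s) ⇌ Pb²⁺(aq) + 2 Cl⁻(aq)
For each mole of PbCl₂ that dissolves per liter, [Pb²⁺] = s and [Cl⁻] = 2s; let s denote this solubility.
Ksp = [Pb²⁺][Cl⁻]^2 = s · (2s)^2 = 4s^3
Ksp = 4 × (1.68×10⁻²)^3 = 1.90×10⁻⁵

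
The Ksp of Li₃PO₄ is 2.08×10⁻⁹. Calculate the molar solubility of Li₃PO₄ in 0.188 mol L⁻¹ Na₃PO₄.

7.43×10⁻⁴ M

Li₃PO₄(s) ⇌ 3 Li⁺(aq) + PO₄³⁻(aq)
The solution already contains PO₄³⁻ at 0.188 mol L⁻¹. Let s be the molar solubility of Li₃PO₄.
[PO₄³⁻] ≈ 0.188 mol L⁻¹ (common ion dominates); [Li⁺] = 3s.
Ksp = [Li⁺]^3[PO₄³⁻] = (3s)^3(0.188)
(3s)^3 = 2.08×10⁻⁹ / (0.188) = 1.11×10⁻⁸
s = 7.43×10⁻⁴ mol L⁻¹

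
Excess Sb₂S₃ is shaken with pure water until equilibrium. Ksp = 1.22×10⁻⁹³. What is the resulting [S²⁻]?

3.07×10⁻¹⁹ M

Sb₂S₃(s) ⇌ 2 Sb³⁺(aq) + 3 S²⁻(aq)
For each mole of Sb₂S₃ that dissolves per liter, [Sb³⁺] = 2s and [S²⁻] = 3s; let s denote this solubility.
Ksp = [Sb³⁺]^2[S²⁻]^3 = (2s)^2 · (3s)^3 = 108s^5 = 1.22×10⁻⁹³
s = 1.02×10⁻¹⁹ mol/L
[S²⁻] = 3s = 3.07×10⁻¹⁹ mol/L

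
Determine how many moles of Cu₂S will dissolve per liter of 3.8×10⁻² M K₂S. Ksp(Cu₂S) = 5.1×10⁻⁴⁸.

Cu₂S(s) ⇌ 2 Cu⁺(aq) + S²⁻(aq)
The solution already contains S²⁻ at 3.8×10⁻² M. Let s be the molar solubility of Cu₂S.
[S²⁻] ≈ 3.8×10⁻² M (common ion dominates); [Cu⁺] = 2s.
Ksp = [Cu⁺]^2[S²⁻] = (2s)^2(3.8×10⁻²)
(2s)^2 = 5.1×10⁻⁴⁸ / (3.8×10⁻²) = 1.3×10⁻⁴⁶
s = 5.8×10⁻²⁴ M

5.8×10⁻²⁴ M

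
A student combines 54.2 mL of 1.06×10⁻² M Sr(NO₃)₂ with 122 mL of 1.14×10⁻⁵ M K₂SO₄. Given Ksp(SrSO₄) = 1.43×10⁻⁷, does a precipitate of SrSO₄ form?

No

After mixing, V = 54.2 mL + 122 mL = 176.2 mL.
[Sr²⁺] = (1.06×10⁻²)(54.2)/176.2 = 3.26×10⁻³ M
[SO₄²⁻] = (1.14×10⁻⁵)(122)/176.2 = 7.89×10⁻⁶ M
Q = [Sr²⁺][SO₄²⁻] = 2.57×10⁻⁸
Since Q (2.57×10⁻⁸) is less than Ksp (1.43×10⁻⁷), no SrSO₄ precipitates.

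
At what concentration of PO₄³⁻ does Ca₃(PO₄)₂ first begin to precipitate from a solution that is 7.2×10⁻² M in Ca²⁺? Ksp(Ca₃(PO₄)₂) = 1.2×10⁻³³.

1.8×10⁻¹⁵ M

Precipitation begins when Q = Ksp.
Ca₃(PO₄)₂(s) ⇌ 3 Ca²⁺(aq) + 2 PO₄³⁻(aq)
Ksp = [Ca²⁺]^3[PO₄³⁻]^2 = [PO₄³⁻]^2(7.2×10⁻²)^3
[PO₄³⁻]^2 = 1.2×10⁻³³ / (7.2×10⁻²)^3 = 3.2×10⁻³⁰
[PO₄³⁻] = 1.8×10⁻¹⁵ M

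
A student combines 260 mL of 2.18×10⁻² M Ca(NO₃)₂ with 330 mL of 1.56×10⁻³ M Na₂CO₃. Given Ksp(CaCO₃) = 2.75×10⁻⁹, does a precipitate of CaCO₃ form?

Yes

Total volume after mixing = 260 + 330 = 590 mL.
[Ca²⁺] = (2.18×10⁻²)(260)/590 = 9.61×10⁻³ M
[CO₃²⁻] = (1.56×10⁻³)(330)/590 = 8.73×10⁻⁴ M
Q = [Ca²⁺][CO₃²⁻] = 8.38×10⁻⁶
Because Q > Ksp (8.38×10⁻⁶ vs 2.75×10⁻⁹), a precipitate of CaCO₃ forms.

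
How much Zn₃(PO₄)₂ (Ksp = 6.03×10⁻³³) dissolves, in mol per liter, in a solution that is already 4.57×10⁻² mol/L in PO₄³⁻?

4.75×10⁻¹¹ M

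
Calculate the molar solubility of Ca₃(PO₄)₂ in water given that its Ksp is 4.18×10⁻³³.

Ca₃(PO₄)₂(s) ⇌ 3 Ca²⁺(aq) + 2 PO₄³⁻(aq)
For each mole of Ca₃(PO₄)₂ that dissolves per liter, [Ca²⁺] = 3s and [PO₄³⁻] = 2s; let s denote this solubility.
Ksp = [Ca²⁺]^3[PO₄³⁻]^2 = (3s)^3 · (2s)^2 = 108s^5
108s^5 = 4.18×10⁻³³  ⇒  s^5 = 3.87×10⁻³⁵
Taking the 5th root, s = 1.31×10⁻⁷ M.

1.31×10⁻⁷ M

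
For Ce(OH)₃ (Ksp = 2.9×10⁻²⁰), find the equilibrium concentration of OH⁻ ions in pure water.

1.7×10⁻⁵ M

Ce(OH)₃(s) ⇌ Ce³⁺(aq) + 3 OH⁻(aq)
If s mol/L of Ce(OH)₃ dissolves, [Ce³⁺] = s and [OH⁻] = 3s.
Ksp = [Ce³⁺][OH⁻]^3 = s · (3s)^3 = 27s^4 = 2.9×10⁻²⁰
s = 5.7×10⁻⁶ M
[OH⁻] = 3s = 1.7×10⁻⁵ M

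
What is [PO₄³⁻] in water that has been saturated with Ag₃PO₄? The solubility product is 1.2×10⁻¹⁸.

1.5×10⁻⁵ M

Ag₃PO₄(s) ⇌ 3 Ag⁺(aq) + PO₄³⁻(aq)
For each mole of Ag₃PO₄ that dissolves per liter, [Ag⁺] = 3s and [PO₄³⁻] = s; let s denote this solubility.
Ksp = [Ag⁺]^3[PO₄³⁻] = (3s)^3 · s = 27s^4 = 1.2×10⁻¹⁸
s = 1.5×10⁻⁵ mol L⁻¹
[PO₄³⁻] = s = 1.5×10⁻⁵ mol L⁻¹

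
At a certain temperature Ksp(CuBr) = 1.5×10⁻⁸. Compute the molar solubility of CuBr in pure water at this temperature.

CuBr(s) ⇌ Cu⁺(aq) + Br⁻(aq)
Call the molar solubility s, so that [Cu⁺] = s and [Br⁻] = s.
Ksp = [Cu⁺][Br⁻] = s · s = s^2
s^2 = 1.5×10⁻⁸
s = 1.2×10⁻⁴ mol/L

1.2×10⁻⁴ M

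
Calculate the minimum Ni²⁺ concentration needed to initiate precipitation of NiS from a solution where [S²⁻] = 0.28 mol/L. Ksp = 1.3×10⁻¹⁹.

4.6×10⁻¹⁹ M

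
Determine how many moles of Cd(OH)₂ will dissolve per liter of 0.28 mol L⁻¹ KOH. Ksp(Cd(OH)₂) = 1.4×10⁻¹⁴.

Cd(OH)₂(s) ⇌ Cd²⁺(aq) + 2 OH⁻(aq)
With OH⁻ already at 0.28 mol L⁻¹ and s small, take [OH⁻] ≈ 0.28 mol L⁻¹ and [Cd²⁺] = s.
Ksp = [Cd²⁺][OH⁻]^2 = s(0.28)^2
s = 1.4×10⁻¹⁴ / (0.28)^2 = 1.8×10⁻¹³
s = 1.8×10⁻¹³ mol L⁻¹

1.8×10⁻¹³ M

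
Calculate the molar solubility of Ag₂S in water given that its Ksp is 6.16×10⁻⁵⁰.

2.49×10⁻¹⁷ M

Ag₂S(s) ⇌ 2 Ag⁺(aq) + S²⁻(aq)
For each mole of Ag₂S that dissolves per liter, [Ag⁺] = 2s and [S²⁻] = s; let s denote this solubility.
Ksp = [Ag⁺]^2[S²⁻] = (2s)^2 · s = 4s^3
4s^3 = 6.16×10⁻⁵⁰  ⇒  s^3 = 1.54×10⁻⁵⁰
s = 2.49×10⁻¹⁷ mol/L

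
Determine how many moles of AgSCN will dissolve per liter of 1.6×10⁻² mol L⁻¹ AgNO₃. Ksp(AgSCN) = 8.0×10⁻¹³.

AgSCN(s) ⇌ Ag⁺(aq) + SCN⁻(aq)
Ag⁺ is already present at 1.6×10⁻² mol L⁻¹. If s mol/L of AgSCN dissolves, [SCN⁻] = s while [Ag⁺] ≈ 1.6×10⁻² mol L⁻¹.
Ksp = [Ag⁺][SCN⁻] = (1.6×10⁻²)s
s = 8.0×10⁻¹³ / (1.6×10⁻²) = 5.0×10⁻¹¹
s = 5.0×10⁻¹¹ mol L⁻¹

5.0×10⁻¹¹ M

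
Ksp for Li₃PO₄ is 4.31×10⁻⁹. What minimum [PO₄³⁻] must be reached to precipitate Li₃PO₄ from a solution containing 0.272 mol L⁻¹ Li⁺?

A salt starts to precipitate once the ion product Q reaches its Ksp.
Li₃PO₄(s) ⇌ 3 Li⁺(aq) + PO₄³⁻(aq)
Ksp = [Li⁺]^3[PO₄³⁻] = [PO₄³⁻](0.272)^3
[PO₄³⁻] = 4.31×10⁻⁹ / (0.272)^3 = 2.14×10⁻⁷
[PO₄³⁻] = 2.14×10⁻⁷ mol L⁻¹

2.14×10⁻⁷ M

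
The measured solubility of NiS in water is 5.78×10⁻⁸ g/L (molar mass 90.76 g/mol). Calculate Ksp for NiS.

Convert to molarity: s = 5.78×10⁻⁸ / 90.76 = 6.3684×10⁻¹⁰ mol/L
NiS(s) ⇌ Ni²⁺(aq) + S²⁻(aq)
If s mol/L of NiS dissolves, [Ni²⁺] = s and [S²⁻] = s.
Ksp = [Ni²⁺][S²⁻] = s · s = s^2
Ksp = (6.3684×10⁻¹⁰)^2 = 4.06×10⁻¹⁹

Ksp = 4.06×10⁻¹⁹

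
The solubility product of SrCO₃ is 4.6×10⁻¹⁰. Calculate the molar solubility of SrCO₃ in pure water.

SrCO₃(s) ⇌ Sr²⁺(aq) + CO₃²⁻(aq)
For each mole of SrCO₃ that dissolves per liter, [Sr²⁺] = s and [CO₃²⁻] = s; let s denote this solubility.
Ksp = [Sr²⁺][CO₃²⁻] = s · s = s^2
s^2 = 4.6×10⁻¹⁰
Taking the 2nd root, s = 2.1×10⁻⁵ mol/L.

2.1×10⁻⁵ M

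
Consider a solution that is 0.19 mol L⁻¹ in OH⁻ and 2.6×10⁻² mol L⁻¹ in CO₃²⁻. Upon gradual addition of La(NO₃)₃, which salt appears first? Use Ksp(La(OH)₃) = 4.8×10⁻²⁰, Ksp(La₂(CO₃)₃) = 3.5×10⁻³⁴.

The threshold for precipitation is Q = Ksp.
For La(OH)₃: [La³⁺] = (Ksp/[OH⁻]^3) = 7.0×10⁻¹⁸ mol L⁻¹
For La₂(CO₃)₃: [La³⁺] = (Ksp/[CO₃²⁻]^3)^(1/2) = 4.5×10⁻¹⁵ mol L⁻¹
La(OH)₃ requires the lower [La³⁺], so it precipitates first.

La(OH)₃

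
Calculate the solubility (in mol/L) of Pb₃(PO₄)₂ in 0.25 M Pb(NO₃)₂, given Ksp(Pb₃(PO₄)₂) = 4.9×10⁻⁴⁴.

Pb₃(PO₄)₂(s) ⇌ 3 Pb²⁺(aq) + 2 PO₄³⁻(aq)
Let s be the solubility of Pb₃(PO₄)₂ here. The common ion gives [Pb²⁺] ≈ 0.25 M, and [PO₄³⁻] = 2s.
Ksp = [Pb²⁺]^3[PO₄³⁻]^2 = (0.25)^3(2s)^2
(2s)^2 = 4.9×10⁻⁴⁴ / (0.25)^3 = 3.1×10⁻⁴²
s = 8.9×10⁻²² M

8.9×10⁻²² M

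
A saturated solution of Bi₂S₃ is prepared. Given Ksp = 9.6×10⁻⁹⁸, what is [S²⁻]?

Bi₂S₃(s) ⇌ 2 Bi³⁺(aq) + 3 S²⁻(aq)
With molar solubility s: [Bi³⁺] = 2s, [S²⁻] = 3s.
Ksp = [Bi³⁺]^2[S²⁻]^3 = (2s)^2 · (3s)^3 = 108s^5 = 9.6×10⁻⁹⁸
s = 1.5×10⁻²⁰ mol/L
[S²⁻] = 3s = 4.6×10⁻²⁰ mol/L

4.6×10⁻²⁰ M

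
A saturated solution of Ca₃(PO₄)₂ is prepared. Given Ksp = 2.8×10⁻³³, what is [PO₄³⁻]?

Ca₃(PO₄)₂(s) ⇌ 3 Ca²⁺(aq) + 2 PO₄³⁻(aq)
Call the molar solubility s, so that [Ca²⁺] = 3s and [PO₄³⁻] = 2s.
Ksp = [Ca²⁺]^3[PO₄³⁻]^2 = (3s)^3 · (2s)^2 = 108s^5 = 2.8×10⁻³³
s = 1.2×10⁻⁷ M
[PO₄³⁻] = 2s = 2.4×10⁻⁷ M

2.4×10⁻⁷ M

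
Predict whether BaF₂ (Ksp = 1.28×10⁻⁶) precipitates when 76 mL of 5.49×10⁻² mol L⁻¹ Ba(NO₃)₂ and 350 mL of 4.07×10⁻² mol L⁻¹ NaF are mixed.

Yes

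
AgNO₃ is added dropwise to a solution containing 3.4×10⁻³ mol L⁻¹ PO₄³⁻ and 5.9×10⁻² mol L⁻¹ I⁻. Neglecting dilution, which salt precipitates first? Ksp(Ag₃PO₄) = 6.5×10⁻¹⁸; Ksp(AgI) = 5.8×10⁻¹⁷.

AgI

The threshold for precipitation is Q = Ksp.
For Ag₃PO₄: [Ag⁺] = (Ksp/[PO₄³⁻])^(1/3) = 1.2×10⁻⁵ mol L⁻¹
For AgI: [Ag⁺] = (Ksp/[I⁻]) = 9.8×10⁻¹⁶ mol L⁻¹
The smaller threshold [Ag⁺] is reached first, so AgI precipitates first.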